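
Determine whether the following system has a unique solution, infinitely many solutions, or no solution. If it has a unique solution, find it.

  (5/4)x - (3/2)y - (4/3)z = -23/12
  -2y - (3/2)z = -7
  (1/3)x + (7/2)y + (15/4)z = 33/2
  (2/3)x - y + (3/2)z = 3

no solution

Row-reduce:
R1 ← R1 / (5/4).
R3 ← R3 − 1/3·R1.
R4 ← R4 − 2/3·R1.
R2 ← R2 / (-2).
R1 ← R1 + 6/5·R2.
R3 ← R3 − 39/10·R2.
R4 ← R4 + 1/5·R2.
R3 ← R3 / (85/72).
R1 ← R1 + 1/6·R3.
R2 ← R2 − 3/4·R3.
R4 ← R4 − 85/36·R3.
Row 4 reduces to 0 = -2, a contradiction. The system is inconsistent.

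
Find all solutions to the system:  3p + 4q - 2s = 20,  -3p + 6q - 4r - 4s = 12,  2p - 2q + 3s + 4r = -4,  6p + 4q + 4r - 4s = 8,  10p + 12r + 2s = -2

no solution

Row-reduce:
R1 ← R1 / (3).
R2 ← R2 + 3·R1.
R3 ← R3 − 2·R1.
R4 ← R4 − 6·R1.
R5 ← R5 − 10·R1.
R2 ← R2 / (10).
R1 ← R1 − 4/3·R2.
R3 ← R3 + 14/3·R2.
R4 ← R4 + 4·R2.
R5 ← R5 + 40/3·R2.
R3 ← R3 / (32/15).
R1 ← R1 − 8/15·R3.
R2 ← R2 + 2/5·R3.
R4 ← R4 − 12/5·R3.
R5 ← R5 − 20/3·R3.
R4 ← R4 / (-33/8).
R1 ← R1 + 1/4·R4.
R2 ← R2 + 5/16·R4.
R3 ← R3 − 23/32·R4.
R5 ← R5 + 33/8·R4.
Row 5 reduces to 0 = -2, a contradiction. The system is inconsistent.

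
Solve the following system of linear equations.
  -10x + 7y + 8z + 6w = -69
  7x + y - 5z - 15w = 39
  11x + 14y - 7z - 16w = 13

infinitely many solutions

Row-reduce:
R1 ← R1 / (-10).
R2 ← R2 − 7·R1.
R3 ← R3 − 11·R1.
R2 ← R2 / (59/10).
R1 ← R1 + 7/10·R2.
R3 ← R3 − 217/10·R2.
R3 ← R3 / (-24/59).
R1 ← R1 + 43/59·R3.
R2 ← R2 − 6/59·R3.
Rank is 3 with 4 unknowns, leaving w free.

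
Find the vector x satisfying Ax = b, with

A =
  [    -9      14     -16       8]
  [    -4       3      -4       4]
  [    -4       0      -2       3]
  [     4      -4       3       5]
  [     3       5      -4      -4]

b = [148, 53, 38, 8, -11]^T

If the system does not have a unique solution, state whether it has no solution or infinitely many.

x_1 = -2, x_2 = -1, x_3 = -6, x_4 = 6

Row-reduce the augmented matrix:
R1 ← R1 / (-9).
R2 ← R2 + 4·R1.
R3 ← R3 + 4·R1.
R4 ← R4 − 4·R1.
R5 ← R5 − 3·R1.
R2 ← R2 / (-29/9).
R1 ← R1 + 14/9·R2.
R3 ← R3 + 56/9·R2.
R4 ← R4 − 20/9·R2.
R5 ← R5 − 29/3·R2.
R3 ← R3 / (-26/29).
R1 ← R1 − 8/29·R3.
R2 ← R2 + 28/29·R3.
R4 ← R4 + 57/29·R3.
R4 ← R4 / (311/26).
R1 ← R1 + 20/13·R4.
R2 ← R2 − 18/13·R4.
R3 ← R3 − 41/26·R4.
R5 reduces to 0 = 0, so the extra equation is consistent.
Reading off the reduced rows gives x_1 = -2, x_2 = -1, x_3 = -6, x_4 = 6.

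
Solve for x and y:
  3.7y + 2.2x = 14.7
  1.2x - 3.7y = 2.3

x = 5, y = 1

Row-reduce the augmented matrix:
R1 ← R1 / (11/5).
R2 ← R2 − 6/5·R1.
R2 ← R2 / (-629/110).
R1 ← R1 − 37/22·R2.
Reading off the reduced rows gives x = 5, y = 1.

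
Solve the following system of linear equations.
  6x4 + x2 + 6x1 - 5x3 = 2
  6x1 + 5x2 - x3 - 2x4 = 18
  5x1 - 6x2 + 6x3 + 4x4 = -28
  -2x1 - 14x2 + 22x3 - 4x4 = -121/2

Row-reduce:
R1 ← R1 / (6).
R2 ← R2 − 6·R1.
R3 ← R3 − 5·R1.
R4 ← R4 + 2·R1.
R2 ← R2 / (4).
R1 ← R1 − 1/6·R2.
R3 ← R3 + 41/6·R2.
R4 ← R4 + 41/3·R2.
R3 ← R3 / (17).
R1 ← R1 + 1·R3.
R2 ← R2 − 1·R3.
R4 ← R4 − 34·R3.
Row 4 reduces to 0 = -1/2, a contradiction. The system is inconsistent.

no solution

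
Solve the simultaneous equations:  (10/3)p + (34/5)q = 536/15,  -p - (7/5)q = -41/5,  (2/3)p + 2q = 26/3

Row-reduce:
R1 ← R1 / (10/3).
R2 ← R2 + 1·R1.
R3 ← R3 − 2/3·R1.
R2 ← R2 / (16/25).
R1 ← R1 − 51/25·R2.
R3 ← R3 − 16/25·R2.
Row 3 reduces to 0 = -1, a contradiction. The system is inconsistent.

no solution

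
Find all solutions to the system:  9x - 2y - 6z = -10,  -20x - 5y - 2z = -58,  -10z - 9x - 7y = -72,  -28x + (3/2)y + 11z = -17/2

Row-reduce:
R1 ← R1 / (9).
R2 ← R2 + 20·R1.
R3 ← R3 + 9·R1.
R4 ← R4 + 28·R1.
R2 ← R2 / (-85/9).
R1 ← R1 + 2/9·R2.
R3 ← R3 + 9·R2.
R4 ← R4 + 85/18·R2.
R3 ← R3 / (-118/85).
R1 ← R1 + 26/85·R3.
R2 ← R2 − 138/85·R3.
Row 4 reduces to 0 = 1/2, a contradiction. The system is inconsistent.

no solution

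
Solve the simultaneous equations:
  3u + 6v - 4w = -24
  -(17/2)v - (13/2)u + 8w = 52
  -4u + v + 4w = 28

no solution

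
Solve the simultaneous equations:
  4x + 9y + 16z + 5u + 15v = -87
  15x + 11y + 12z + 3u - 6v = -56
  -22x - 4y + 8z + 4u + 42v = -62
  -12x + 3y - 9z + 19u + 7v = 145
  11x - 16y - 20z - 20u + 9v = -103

Row-reduce:
R1 ← R1 / (4).
R2 ← R2 − 15·R1.
R3 ← R3 + 22·R1.
R4 ← R4 + 12·R1.
R5 ← R5 − 11·R1.
R2 ← R2 / (-91/4).
R1 ← R1 − 9/4·R2.
R3 ← R3 − 91/2·R2.
R4 ← R4 − 30·R2.
R5 ← R5 + 163/4·R2.
Swap R3 and R4.
R3 ← R3 / (-2211/91).
R1 ← R1 + 68/91·R3.
R2 ← R2 − 192/91·R3.
R5 ← R5 − 2000/91·R3.
Swap R4 and R5.
R4 ← R4 / (14216/2211).
R1 ← R1 + 1580/2211·R4.
R2 ← R2 − 1357/737·R4.
R3 ← R3 + 1204/2211·R4.
Rank is 4 with 5 unknowns, leaving v free.

infinitely many solutions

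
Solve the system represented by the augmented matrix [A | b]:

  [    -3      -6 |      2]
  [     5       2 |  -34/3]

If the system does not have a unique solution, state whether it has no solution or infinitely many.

x_1 = -8/3, x_2 = 1

Row-reduce the augmented matrix:
R1 ← R1 / (-3).
R2 ← R2 − 5·R1.
R2 ← R2 / (-8).
R1 ← R1 − 2·R2.
Reading off the reduced rows gives x_1 = -8/3, x_2 = 1.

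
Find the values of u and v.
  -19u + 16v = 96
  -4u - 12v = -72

u = 0, v = 6

Row-reduce the augmented matrix:
R1 ← R1 / (-19).
R2 ← R2 + 4·R1.
R2 ← R2 / (-292/19).
R1 ← R1 + 16/19·R2.
Reading off the reduced rows gives u = 0, v = 6.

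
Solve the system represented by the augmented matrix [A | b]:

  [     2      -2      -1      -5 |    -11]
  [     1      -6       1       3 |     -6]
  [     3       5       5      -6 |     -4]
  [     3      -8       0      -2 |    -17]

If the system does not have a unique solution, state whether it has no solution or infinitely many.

infinitely many solutions

Row-reduce:
R1 ← R1 / (2).
R2 ← R2 − 1·R1.
R3 ← R3 − 3·R1.
R4 ← R4 − 3·R1.
R2 ← R2 / (-5).
R1 ← R1 + 1·R2.
R3 ← R3 − 8·R2.
R4 ← R4 + 5·R2.
R3 ← R3 / (89/10).
R1 ← R1 + 4/5·R3.
R2 ← R2 + 3/10·R3.
Rank is 3 with 4 unknowns, leaving x_4 free.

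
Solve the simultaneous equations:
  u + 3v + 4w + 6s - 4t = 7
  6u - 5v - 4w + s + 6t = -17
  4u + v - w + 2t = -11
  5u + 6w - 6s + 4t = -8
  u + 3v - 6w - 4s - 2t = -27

Row-reduce the augmented matrix:
R2 ← R2 − 6·R1.
R3 ← R3 − 4·R1.
R4 ← R4 − 5·R1.
R5 ← R5 − 1·R1.
R2 ← R2 / (-23).
R1 ← R1 − 3·R2.
R3 ← R3 + 11·R2.
R4 ← R4 + 15·R2.
R3 ← R3 / (-83/23).
R1 ← R1 − 8/23·R3.
R2 ← R2 − 28/23·R3.
R4 ← R4 − 98/23·R3.
R5 ← R5 + 10·R3.
R4 ← R4 / (-1805/83).
R1 ← R1 − 61/83·R4.
R2 ← R2 + 77/83·R4.
R3 ← R3 − 167/83·R4.
R5 ← R5 − 840/83·R4.
R5 ← R5 / (-1462/361).
R1 ← R1 − 1012/1805·R5.
R2 ← R2 + 804/1805·R5.
R3 ← R3 + 366/1805·R5.
R4 ← R4 + 726/1805·R5.
Reading off the reduced rows gives u = -4, v = 1, w = 2, s = 2, t = 3.

u = -4, v = 1, w = 2, s = 2, t = 3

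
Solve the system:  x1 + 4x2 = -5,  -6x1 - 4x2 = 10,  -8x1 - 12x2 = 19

no solution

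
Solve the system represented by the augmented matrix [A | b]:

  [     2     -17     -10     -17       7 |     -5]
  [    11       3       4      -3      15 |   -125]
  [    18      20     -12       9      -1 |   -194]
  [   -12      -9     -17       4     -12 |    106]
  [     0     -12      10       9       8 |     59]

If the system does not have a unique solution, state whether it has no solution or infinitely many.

x_1 = -4, x_2 = -5, x_3 = 3, x_4 = 1, x_5 = -5

Row-reduce the augmented matrix:
R1 ← R1 / (2).
R2 ← R2 − 11·R1.
R3 ← R3 − 18·R1.
R4 ← R4 + 12·R1.
R2 ← R2 / (193/2).
R1 ← R1 + 17/2·R2.
R3 ← R3 − 173·R2.
R4 ← R4 + 111·R2.
R5 ← R5 + 12·R2.
R3 ← R3 / (-5360/193).
R1 ← R1 − 38/193·R3.
R2 ← R2 − 118/193·R3.
R4 ← R4 + 1763/193·R3.
R5 ← R5 − 3346/193·R3.
R4 ← R4 / (33117/5360).
R1 ← R1 + 1421/2680·R4.
R2 ← R2 − 2499/2680·R4.
R3 ← R3 − 47/5360·R4.
R5 ← R5 − 53873/2680·R4.
R5 ← R5 / (-459649/11039).
R1 ← R1 − 3386/1577·R5.
R2 ← R2 + 3562/1577·R5.
R3 ← R3 − 8534/11039·R5.
R4 ← R4 − 18157/11039·R5.
Reading off the reduced rows gives x_1 = -4, x_2 = -5, x_3 = 3, x_4 = 1, x_5 = -5.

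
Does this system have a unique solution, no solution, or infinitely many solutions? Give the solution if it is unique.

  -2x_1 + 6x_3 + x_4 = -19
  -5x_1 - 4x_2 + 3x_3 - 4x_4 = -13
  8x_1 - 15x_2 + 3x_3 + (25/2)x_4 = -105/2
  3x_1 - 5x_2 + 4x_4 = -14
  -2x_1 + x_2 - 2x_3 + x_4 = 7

Row-reduce:
R1 ← R1 / (-2).
R2 ← R2 + 5·R1.
R3 ← R3 − 8·R1.
R4 ← R4 − 3·R1.
R5 ← R5 + 2·R1.
R2 ← R2 / (-4).
R3 ← R3 + 15·R2.
R4 ← R4 + 5·R2.
R5 ← R5 − 1·R2.
R3 ← R3 / (72).
R1 ← R1 + 3·R3.
R2 ← R2 − 3·R3.
R4 ← R4 − 24·R3.
R5 ← R5 + 11·R3.
Swap R4 and R5.
R4 ← R4 / (887/192).
R1 ← R1 − 77/64·R4.
R2 ← R2 + 5/64·R4.
R3 ← R3 − 109/192·R4.
Row 5 reduces to 0 = 1/3, a contradiction. The system is inconsistent.

no solution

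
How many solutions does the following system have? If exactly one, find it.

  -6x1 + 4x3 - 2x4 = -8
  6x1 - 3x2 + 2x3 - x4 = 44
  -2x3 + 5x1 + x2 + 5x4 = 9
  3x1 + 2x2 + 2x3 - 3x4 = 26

x1 = 5, x2 = -1, x3 = 5, x4 = -1

Row-reduce the augmented matrix:
R1 ← R1 / (-6).
R2 ← R2 − 6·R1.
R3 ← R3 − 5·R1.
R4 ← R4 − 3·R1.
R2 ← R2 / (-3).
R3 ← R3 − 1·R2.
R4 ← R4 − 2·R2.
R3 ← R3 / (10/3).
R1 ← R1 + 2/3·R3.
R2 ← R2 + 2·R3.
R4 ← R4 − 8·R3.
R4 ← R4 / (-58/5).
R1 ← R1 − 4/5·R4.
R2 ← R2 − 12/5·R4.
R3 ← R3 − 7/10·R4.
Reading off the reduced rows gives x1 = 5, x2 = -1, x3 = 5, x4 = -1.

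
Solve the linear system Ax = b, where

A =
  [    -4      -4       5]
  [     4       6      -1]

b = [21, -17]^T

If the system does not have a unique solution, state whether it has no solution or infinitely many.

infinitely many solutions

Row-reduce:
R1 ← R1 / (-4).
R2 ← R2 − 4·R1.
R2 ← R2 / (2).
R1 ← R1 − 1·R2.
Rank is 2 with 3 unknowns, leaving x_3 free.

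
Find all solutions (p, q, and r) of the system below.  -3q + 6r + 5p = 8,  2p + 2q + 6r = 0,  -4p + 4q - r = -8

Row-reduce the augmented matrix:
R1 ← R1 / (5).
R2 ← R2 − 2·R1.
R3 ← R3 + 4·R1.
R2 ← R2 / (16/5).
R1 ← R1 + 3/5·R2.
R3 ← R3 − 8/5·R2.
R3 ← R3 / (2).
R1 ← R1 − 15/8·R3.
R2 ← R2 − 9/8·R3.
Reading off the reduced rows gives p = 1, q = -1, r = 0.

p = 1, q = -1, r = 0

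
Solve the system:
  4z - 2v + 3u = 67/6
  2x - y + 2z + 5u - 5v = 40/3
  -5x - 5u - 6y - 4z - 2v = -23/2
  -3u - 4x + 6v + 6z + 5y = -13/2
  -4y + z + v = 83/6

x = 8/3, y = -8/3, z = 8/3, u = 1/2, v = 1/2

Row-reduce the augmented matrix:
Swap R1 and R2.
R1 ← R1 / (2).
R3 ← R3 + 5·R1.
R4 ← R4 + 4·R1.
Swap R2 and R3.
R2 ← R2 / (-17/2).
R1 ← R1 + 1/2·R2.
R4 ← R4 − 3·R2.
R5 ← R5 + 4·R2.
R3 ← R3 / (4).
R1 ← R1 − 16/17·R3.
R2 ← R2 + 2/17·R3.
R4 ← R4 − 176/17·R3.
R5 ← R5 − 9/17·R3.
R4 ← R4 / (32/17).
R1 ← R1 − 23/17·R4.
R2 ← R2 + 27/34·R4.
R3 ← R3 − 3/4·R4.
R5 ← R5 + 267/68·R4.
R5 ← R5 / (-17/128).
R1 ← R1 − 53/32·R5.
R2 ← R2 + 1/64·R5.
R3 ← R3 − 137/128·R5.
R4 ← R4 + 67/32·R5.
Reading off the reduced rows gives x = 8/3, y = -8/3, z = 8/3, u = 1/2, v = 1/2.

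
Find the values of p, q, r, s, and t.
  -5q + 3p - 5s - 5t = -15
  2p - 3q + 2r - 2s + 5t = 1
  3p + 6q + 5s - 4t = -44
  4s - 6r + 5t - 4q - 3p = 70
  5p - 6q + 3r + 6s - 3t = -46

p = -5, q = -2, r = -6, s = -1, t = 3

Row-reduce the augmented matrix:
R1 ← R1 / (3).
R2 ← R2 − 2·R1.
R3 ← R3 − 3·R1.
R4 ← R4 + 3·R1.
R5 ← R5 − 5·R1.
R2 ← R2 / (1/3).
R1 ← R1 + 5/3·R2.
R3 ← R3 − 11·R2.
R4 ← R4 + 9·R2.
R5 ← R5 − 7/3·R2.
R3 ← R3 / (-66).
R1 ← R1 − 10·R3.
R2 ← R2 − 6·R3.
R4 ← R4 − 48·R3.
R5 ← R5 + 11·R3.
R4 ← R4 / (113/11).
R1 ← R1 + 5/33·R4.
R2 ← R2 − 10/11·R4.
R3 ← R3 − 17/33·R4.
R5 ← R5 − 32/3·R4.
R5 ← R5 / (-11542/339).
R1 ← R1 + 385/339·R5.
R2 ← R2 + 247/113·R5.
R3 ← R3 − 970/339·R5.
R4 ← R4 − 283/113·R5.
Reading off the reduced rows gives p = -5, q = -2, r = -6, s = -1, t = 3.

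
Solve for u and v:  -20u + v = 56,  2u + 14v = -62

Row-reduce the augmented matrix:
R1 ← R1 / (-20).
R2 ← R2 − 2·R1.
R2 ← R2 / (141/10).
R1 ← R1 + 1/20·R2.
Reading off the reduced rows gives u = -3, v = -4.

u = -3, v = -4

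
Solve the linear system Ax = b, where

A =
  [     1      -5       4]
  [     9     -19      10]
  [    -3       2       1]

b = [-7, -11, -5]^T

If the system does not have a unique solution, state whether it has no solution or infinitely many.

infinitely many solutions

Row-reduce:
R2 ← R2 − 9·R1.
R3 ← R3 + 3·R1.
R2 ← R2 / (26).
R1 ← R1 + 5·R2.
R3 ← R3 + 13·R2.
Rank is 2 with 3 unknowns, leaving x_3 free.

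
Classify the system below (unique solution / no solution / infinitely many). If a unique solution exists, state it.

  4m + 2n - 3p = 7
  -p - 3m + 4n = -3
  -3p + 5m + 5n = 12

m = 2, n = 1, p = 1

Row-reduce the augmented matrix:
R1 ← R1 / (4).
R2 ← R2 + 3·R1.
R3 ← R3 − 5·R1.
R2 ← R2 / (11/2).
R1 ← R1 − 1/2·R2.
R3 ← R3 − 5/2·R2.
R3 ← R3 / (49/22).
R1 ← R1 + 5/11·R3.
R2 ← R2 + 13/22·R3.
Reading off the reduced rows gives m = 2, n = 1, p = 1.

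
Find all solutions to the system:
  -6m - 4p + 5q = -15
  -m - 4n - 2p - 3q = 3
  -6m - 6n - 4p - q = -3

Row-reduce:
R1 ← R1 / (-6).
R2 ← R2 + 1·R1.
R3 ← R3 + 6·R1.
R2 ← R2 / (-4).
R3 ← R3 + 6·R2.
R3 ← R3 / (2).
R1 ← R1 − 2/3·R3.
R2 ← R2 − 1/3·R3.
Rank is 3 with 4 unknowns, leaving q free.

infinitely many solutions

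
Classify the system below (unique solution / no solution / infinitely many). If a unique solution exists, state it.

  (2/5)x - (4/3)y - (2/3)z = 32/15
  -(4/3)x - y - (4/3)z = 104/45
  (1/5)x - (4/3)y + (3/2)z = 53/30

Row-reduce the augmented matrix:
R1 ← R1 / (2/5).
R2 ← R2 + 4/3·R1.
R3 ← R3 − 1/5·R1.
R2 ← R2 / (-49/9).
R1 ← R1 + 10/3·R2.
R3 ← R3 + 2/3·R2.
R3 ← R3 / (667/294).
R1 ← R1 − 25/49·R3.
R2 ← R2 − 32/49·R3.
Reading off the reduced rows gives x = -1/3, y = -8/5, z = -1/5.

x = -1/3, y = -8/5, z = -1/5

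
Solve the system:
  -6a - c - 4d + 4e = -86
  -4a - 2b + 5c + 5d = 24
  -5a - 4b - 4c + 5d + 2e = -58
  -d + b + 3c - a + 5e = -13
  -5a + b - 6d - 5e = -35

Row-reduce the augmented matrix:
R1 ← R1 / (-6).
R2 ← R2 + 4·R1.
R3 ← R3 + 5·R1.
R4 ← R4 + 1·R1.
R5 ← R5 + 5·R1.
R2 ← R2 / (-2).
R3 ← R3 + 4·R2.
R4 ← R4 − 1·R2.
R5 ← R5 − 1·R2.
R3 ← R3 / (-29/2).
R1 ← R1 − 1/6·R3.
R2 ← R2 + 17/6·R3.
R4 ← R4 − 6·R3.
R5 ← R5 − 11/3·R3.
R4 ← R4 / (35/58).
R1 ← R1 − 17/29·R4.
R2 ← R2 + 143/58·R4.
R3 ← R3 − 14/29·R4.
R5 ← R5 + 35/58·R4.
R5 ← R5 / (-4).
R1 ← R1 + 36/7·R5.
R2 ← R2 − 137/7·R5.
R3 ← R3 + 4·R5.
R4 ← R4 − 54/7·R5.
Reading off the reduced rows gives a = 6, b = 6, c = 6, d = 6, e = -5.

a = 6, b = 6, c = 6, d = 6, e = -5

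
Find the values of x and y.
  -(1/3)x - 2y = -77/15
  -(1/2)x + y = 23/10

Row-reduce the augmented matrix:
R1 ← R1 / (-1/3).
R2 ← R2 + 1/2·R1.
R2 ← R2 / (4).
R1 ← R1 − 6·R2.
Reading off the reduced rows gives x = 2/5, y = 5/2.

x = 2/5, y = 5/2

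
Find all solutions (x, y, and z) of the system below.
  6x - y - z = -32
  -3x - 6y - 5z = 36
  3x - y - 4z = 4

x = -6, y = 2, z = -6

Row-reduce the augmented matrix:
R1 ← R1 / (6).
R2 ← R2 + 3·R1.
R3 ← R3 − 3·R1.
R2 ← R2 / (-13/2).
R1 ← R1 + 1/6·R2.
R3 ← R3 + 1/2·R2.
R3 ← R3 / (-40/13).
R1 ← R1 + 1/39·R3.
R2 ← R2 − 11/13·R3.
Reading off the reduced rows gives x = -6, y = 2, z = -6.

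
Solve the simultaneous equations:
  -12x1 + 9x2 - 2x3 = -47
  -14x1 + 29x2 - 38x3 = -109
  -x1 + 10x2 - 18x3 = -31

infinitely many solutions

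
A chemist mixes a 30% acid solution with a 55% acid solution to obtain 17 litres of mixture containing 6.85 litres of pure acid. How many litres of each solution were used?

Let a = litres of solution A, b = litres of solution B.
  a + b = 17
  (3/10)a + (11/20)b = 137/20
Row-reduce the augmented matrix:
R2 ← R2 − 3/10·R1.
R2 ← R2 / (1/4).
R1 ← R1 − 1·R2.
Reading off the reduced rows gives a = 10, b = 7.

litres of solution A: 10, litres of solution B: 7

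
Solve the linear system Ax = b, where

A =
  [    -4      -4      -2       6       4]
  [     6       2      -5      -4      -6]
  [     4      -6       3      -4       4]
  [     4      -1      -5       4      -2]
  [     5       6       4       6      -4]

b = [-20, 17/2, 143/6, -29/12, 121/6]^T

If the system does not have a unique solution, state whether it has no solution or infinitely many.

Row-reduce the augmented matrix:
R1 ← R1 / (-4).
R2 ← R2 − 6·R1.
R3 ← R3 − 4·R1.
R4 ← R4 − 4·R1.
R5 ← R5 − 5·R1.
R2 ← R2 / (-4).
R1 ← R1 − 1·R2.
R3 ← R3 + 10·R2.
R4 ← R4 + 5·R2.
R5 ← R5 − 1·R2.
R3 ← R3 / (21).
R1 ← R1 + 3/2·R3.
R2 ← R2 − 2·R3.
R4 ← R4 − 3·R3.
R5 ← R5 + 1/2·R3.
R4 ← R4 / (21/4).
R1 ← R1 + 1·R4.
R2 ← R2 + 1/4·R4.
R3 ← R3 + 1/2·R4.
R5 ← R5 − 29/2·R4.
R5 ← R5 / (-173/147).
R1 ← R1 + 13/49·R5.
R2 ← R2 + 106/147·R5.
R3 ← R3 − 68/147·R5.
R4 ← R4 − 8/49·R5.
Reading off the reduced rows gives x_1 = 8/3, x_2 = -5/4, x_3 = 3, x_4 = -1/2, x_5 = -4/3.

x_1 = 8/3, x_2 = -5/4, x_3 = 3, x_4 = -1/2, x_5 = -4/3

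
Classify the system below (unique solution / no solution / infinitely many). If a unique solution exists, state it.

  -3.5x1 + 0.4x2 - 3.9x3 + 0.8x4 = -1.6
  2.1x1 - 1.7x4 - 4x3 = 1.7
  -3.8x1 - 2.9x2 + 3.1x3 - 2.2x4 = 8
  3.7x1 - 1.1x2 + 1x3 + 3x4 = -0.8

Row-reduce the augmented matrix:
R1 ← R1 / (-7/2).
R2 ← R2 − 21/10·R1.
R3 ← R3 + 19/5·R1.
R4 ← R4 − 37/10·R1.
R2 ← R2 / (6/25).
R1 ← R1 + 4/35·R2.
R3 ← R3 + 1167/350·R2.
R4 ← R4 + 237/350·R2.
R3 ← R3 / (-22609/280).
R1 ← R1 + 40/21·R3.
R2 ← R2 + 317/12·R3.
R4 ← R4 + 5883/280·R3.
R4 ← R4 / (634447/113045).
R1 ← R1 + 22879/67827·R4.
R2 ← R2 − 99409/67827·R4.
R3 ← R3 − 5605/22609·R4.
Reading off the reduced rows gives x1 = 0, x2 = -2, x3 = 0, x4 = -1.

x1 = 0, x2 = -2, x3 = 0, x4 = -1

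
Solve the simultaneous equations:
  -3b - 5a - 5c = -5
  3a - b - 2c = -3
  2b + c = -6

a = 0, b = -5, c = 4

Row-reduce the augmented matrix:
R1 ← R1 / (-5).
R2 ← R2 − 3·R1.
R2 ← R2 / (-14/5).
R1 ← R1 − 3/5·R2.
R3 ← R3 − 2·R2.
R3 ← R3 / (-18/7).
R1 ← R1 + 1/14·R3.
R2 ← R2 − 25/14·R3.
Reading off the reduced rows gives a = 0, b = -5, c = 4.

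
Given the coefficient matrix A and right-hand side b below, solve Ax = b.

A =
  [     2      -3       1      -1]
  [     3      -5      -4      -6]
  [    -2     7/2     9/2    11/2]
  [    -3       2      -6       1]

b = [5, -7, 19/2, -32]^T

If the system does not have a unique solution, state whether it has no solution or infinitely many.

Row-reduce:
R1 ← R1 / (2).
R2 ← R2 − 3·R1.
R3 ← R3 + 2·R1.
R4 ← R4 + 3·R1.
R2 ← R2 / (-1/2).
R1 ← R1 + 3/2·R2.
R3 ← R3 − 1/2·R2.
R4 ← R4 + 5/2·R2.
Swap R3 and R4.
R3 ← R3 / (23).
R1 ← R1 − 17·R3.
R2 ← R2 − 11·R3.
Rank is 3 with 4 unknowns, leaving x_4 free.

infinitely many solutions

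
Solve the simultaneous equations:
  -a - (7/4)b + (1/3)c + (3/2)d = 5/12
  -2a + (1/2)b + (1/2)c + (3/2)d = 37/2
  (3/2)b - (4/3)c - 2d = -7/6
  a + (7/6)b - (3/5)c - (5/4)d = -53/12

a = -6, b = 5, c = 5, d = 1

Row-reduce the augmented matrix:
R1 ← R1 / (-1).
R2 ← R2 + 2·R1.
R4 ← R4 − 1·R1.
R2 ← R2 / (4).
R1 ← R1 − 7/4·R2.
R3 ← R3 − 3/2·R2.
R4 ← R4 + 7/12·R2.
R3 ← R3 / (-61/48).
R1 ← R1 + 25/96·R3.
R2 ← R2 + 1/24·R3.
R4 ← R4 + 419/1440·R3.
R4 ← R4 / (1319/3660).
R1 ← R1 + 67/122·R4.
R2 ← R2 + 20/61·R4.
R3 ← R3 − 69/61·R4.
Reading off the reduced rows gives a = -6, b = 5, c = 5, d = 1.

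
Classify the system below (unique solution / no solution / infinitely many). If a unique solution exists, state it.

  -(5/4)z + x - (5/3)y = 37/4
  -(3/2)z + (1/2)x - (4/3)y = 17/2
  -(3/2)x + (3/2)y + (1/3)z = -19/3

x = -2, y = -6, z = -1

Row-reduce the augmented matrix:
R2 ← R2 − 1/2·R1.
R3 ← R3 + 3/2·R1.
R2 ← R2 / (-1/2).
R1 ← R1 + 5/3·R2.
R3 ← R3 + 1·R2.
R3 ← R3 / (5/24).
R1 ← R1 − 5/3·R3.
R2 ← R2 − 7/4·R3.
Reading off the reduced rows gives x = -2, y = -6, z = -1.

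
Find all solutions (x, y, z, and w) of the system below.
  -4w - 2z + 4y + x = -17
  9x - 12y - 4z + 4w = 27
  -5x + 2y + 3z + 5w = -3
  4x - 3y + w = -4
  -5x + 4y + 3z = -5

x = -5, y = -6, z = -2, w = -2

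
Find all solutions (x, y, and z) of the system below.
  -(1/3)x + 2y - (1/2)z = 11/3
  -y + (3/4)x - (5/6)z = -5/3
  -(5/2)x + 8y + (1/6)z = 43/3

Row-reduce:
R1 ← R1 / (-1/3).
R2 ← R2 − 3/4·R1.
R3 ← R3 + 5/2·R1.
R2 ← R2 / (7/2).
R1 ← R1 + 6·R2.
R3 ← R3 + 7·R2.
Rank is 2 with 3 unknowns, leaving z free.

infinitely many solutions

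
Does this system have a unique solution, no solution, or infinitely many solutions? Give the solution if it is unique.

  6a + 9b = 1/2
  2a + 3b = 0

no solution

Row-reduce:
R1 ← R1 / (6).
R2 ← R2 − 2·R1.
Row 2 reduces to 0 = -1/6, a contradiction. The system is inconsistent.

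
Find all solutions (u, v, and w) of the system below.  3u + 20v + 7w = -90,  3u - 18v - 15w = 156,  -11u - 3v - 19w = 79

u = 4, v = -3, w = -6

Row-reduce the augmented matrix:
R1 ← R1 / (3).
R2 ← R2 − 3·R1.
R3 ← R3 + 11·R1.
R2 ← R2 / (-38).
R1 ← R1 − 20/3·R2.
R3 ← R3 − 211/3·R2.
R3 ← R3 / (-647/19).
R1 ← R1 + 29/19·R3.
R2 ← R2 − 11/19·R3.
Reading off the reduced rows gives u = 4, v = -3, w = -6.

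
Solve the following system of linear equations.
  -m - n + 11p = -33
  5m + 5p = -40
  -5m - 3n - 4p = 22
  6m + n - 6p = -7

Row-reduce the augmented matrix:
R1 ← R1 / (-1).
R2 ← R2 − 5·R1.
R3 ← R3 + 5·R1.
R4 ← R4 − 6·R1.
R2 ← R2 / (-5).
R1 ← R1 − 1·R2.
R3 ← R3 − 2·R2.
R4 ← R4 + 5·R2.
R3 ← R3 / (-35).
R1 ← R1 − 1·R3.
R2 ← R2 + 12·R3.
R4 reduces to 0 = 0, so the extra equation is consistent.
Reading off the reduced rows gives m = -5, n = 5, p = -3.

m = -5, n = 5, p = -3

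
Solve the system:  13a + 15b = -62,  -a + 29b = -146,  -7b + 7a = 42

a = 1, b = -5

Row-reduce the augmented matrix:
R1 ← R1 / (13).
R2 ← R2 + 1·R1.
R3 ← R3 − 7·R1.
R2 ← R2 / (392/13).
R1 ← R1 − 15/13·R2.
R3 ← R3 + 196/13·R2.
R3 reduces to 0 = 0, so the extra equation is consistent.
Reading off the reduced rows gives a = 1, b = -5.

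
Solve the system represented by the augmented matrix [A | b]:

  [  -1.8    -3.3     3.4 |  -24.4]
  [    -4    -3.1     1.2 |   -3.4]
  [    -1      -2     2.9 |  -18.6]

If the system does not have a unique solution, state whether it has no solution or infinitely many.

Row-reduce the augmented matrix:
R1 ← R1 / (-9/5).
R2 ← R2 + 4·R1.
R3 ← R3 + 1·R1.
R2 ← R2 / (127/30).
R1 ← R1 − 11/6·R2.
R3 ← R3 + 1/6·R2.
R3 ← R3 / (2899/3810).
R1 ← R1 − 329/381·R3.
R2 ← R2 + 572/381·R3.
Reading off the reduced rows gives x_1 = -5, x_2 = 6, x_3 = -4.

x_1 = -5, x_2 = 6, x_3 = -4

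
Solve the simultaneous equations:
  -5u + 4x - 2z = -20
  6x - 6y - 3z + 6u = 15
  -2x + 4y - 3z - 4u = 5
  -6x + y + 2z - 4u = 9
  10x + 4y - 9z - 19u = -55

Row-reduce the augmented matrix:
R1 ← R1 / (4).
R2 ← R2 − 6·R1.
R3 ← R3 + 2·R1.
R4 ← R4 + 6·R1.
R5 ← R5 − 10·R1.
R2 ← R2 / (-6).
R3 ← R3 − 4·R2.
R4 ← R4 − 1·R2.
R5 ← R5 − 4·R2.
R3 ← R3 / (-4).
R1 ← R1 + 1/2·R3.
R4 ← R4 + 1·R3.
R5 ← R5 + 4·R3.
R4 ← R4 / (-79/8).
R1 ← R1 + 25/16·R4.
R2 ← R2 + 9/4·R4.
R3 ← R3 + 5/8·R4.
R5 reduces to 0 = 0, so the extra equation is consistent.
Reading off the reduced rows gives x = -5, y = -3, z = -5, u = 2.

x = -5, y = -3, z = -5, u = 2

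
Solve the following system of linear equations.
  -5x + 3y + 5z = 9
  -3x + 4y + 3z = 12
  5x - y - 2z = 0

x = 1, y = 3, z = 1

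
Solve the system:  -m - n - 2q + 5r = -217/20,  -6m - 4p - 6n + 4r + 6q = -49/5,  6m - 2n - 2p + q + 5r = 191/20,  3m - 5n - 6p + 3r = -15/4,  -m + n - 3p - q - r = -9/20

Row-reduce the augmented matrix:
R1 ← R1 / (-1).
R2 ← R2 + 6·R1.
R3 ← R3 − 6·R1.
R4 ← R4 − 3·R1.
R5 ← R5 + 1·R1.
Swap R2 and R3.
R2 ← R2 / (-8).
R1 ← R1 − 1·R2.
R4 ← R4 + 8·R2.
R5 ← R5 − 2·R2.
R3 ← R3 / (-4).
R1 ← R1 + 1/4·R3.
R2 ← R2 − 1/4·R3.
R4 ← R4 + 4·R3.
R5 ← R5 + 7/2·R3.
R4 ← R4 / (-13).
R1 ← R1 + 1/2·R4.
R2 ← R2 − 5/2·R4.
R3 ← R3 + 9/2·R4.
R5 ← R5 + 35/2·R4.
R5 ← R5 / (174/13).
R1 ← R1 − 17/26·R5.
R2 ← R2 + 111/26·R5.
R3 ← R3 − 44/13·R5.
R4 ← R4 + 9/13·R5.
Reading off the reduced rows gives m = 2, n = 12/5, p = -1/2, q = 13/5, r = -1/4.

m = 2, n = 12/5, p = -1/2, q = 13/5, r = -1/4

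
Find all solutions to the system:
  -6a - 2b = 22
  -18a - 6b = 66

Row-reduce:
R1 ← R1 / (-6).
R2 ← R2 + 18·R1.
Rank is 1 with 2 unknowns, leaving b free.

infinitely many solutions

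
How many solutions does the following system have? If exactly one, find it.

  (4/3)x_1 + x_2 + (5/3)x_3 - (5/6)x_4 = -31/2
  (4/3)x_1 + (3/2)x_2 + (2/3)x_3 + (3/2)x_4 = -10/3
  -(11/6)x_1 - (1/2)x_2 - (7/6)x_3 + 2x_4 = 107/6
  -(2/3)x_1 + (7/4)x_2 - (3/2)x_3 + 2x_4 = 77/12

x_1 = -1, x_2 = -5, x_3 = -3, x_4 = 5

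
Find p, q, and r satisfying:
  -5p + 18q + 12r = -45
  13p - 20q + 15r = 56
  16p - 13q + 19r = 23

p = -3, q = -4, r = 1

Row-reduce the augmented matrix:
R1 ← R1 / (-5).
R2 ← R2 − 13·R1.
R3 ← R3 − 16·R1.
R2 ← R2 / (134/5).
R1 ← R1 + 18/5·R2.
R3 ← R3 − 223/5·R2.
R3 ← R3 / (-2611/134).
R1 ← R1 − 255/67·R3.
R2 ← R2 − 231/134·R3.
Reading off the reduced rows gives p = -3, q = -4, r = 1.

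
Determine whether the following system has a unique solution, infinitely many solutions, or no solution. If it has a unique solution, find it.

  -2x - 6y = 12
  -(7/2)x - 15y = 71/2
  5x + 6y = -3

Row-reduce:
R1 ← R1 / (-2).
R2 ← R2 + 7/2·R1.
R3 ← R3 − 5·R1.
R2 ← R2 / (-9/2).
R1 ← R1 − 3·R2.
R3 ← R3 + 9·R2.
Row 3 reduces to 0 = -2, a contradiction. The system is inconsistent.

no solution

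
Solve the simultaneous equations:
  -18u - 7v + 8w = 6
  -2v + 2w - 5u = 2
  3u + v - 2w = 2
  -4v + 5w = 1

no solution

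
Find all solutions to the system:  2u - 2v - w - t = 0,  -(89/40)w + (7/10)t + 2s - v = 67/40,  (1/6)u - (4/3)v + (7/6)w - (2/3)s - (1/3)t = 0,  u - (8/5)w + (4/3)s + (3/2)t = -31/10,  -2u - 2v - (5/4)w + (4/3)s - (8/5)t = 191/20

Row-reduce:
R1 ← R1 / (2).
R3 ← R3 − 1/6·R1.
R4 ← R4 − 1·R1.
R5 ← R5 + 2·R1.
R2 ← R2 / (-1).
R1 ← R1 + 1·R2.
R3 ← R3 + 7/6·R2.
R4 ← R4 − 1·R2.
R5 ← R5 + 4·R2.
R3 ← R3 / (923/240).
R1 ← R1 − 69/40·R3.
R2 ← R2 − 89/40·R3.
R4 ← R4 + 133/40·R3.
R5 ← R5 − 133/20·R3.
R4 ← R4 / (2048/2769).
R1 ← R1 + 604/923·R4.
R2 ← R2 + 244/923·R4.
R3 ← R3 + 720/923·R4.
R5 ← R5 + 4096/2769·R4.
Rank is 4 with 5 unknowns, leaving t free.

infinitely many solutions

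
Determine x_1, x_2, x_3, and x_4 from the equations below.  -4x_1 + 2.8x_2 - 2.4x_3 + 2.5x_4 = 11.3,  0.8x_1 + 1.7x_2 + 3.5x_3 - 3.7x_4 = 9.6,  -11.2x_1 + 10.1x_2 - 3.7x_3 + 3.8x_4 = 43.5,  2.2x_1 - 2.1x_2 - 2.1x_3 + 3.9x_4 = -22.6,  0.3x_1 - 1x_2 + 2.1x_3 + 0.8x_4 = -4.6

Row-reduce the augmented matrix:
R1 ← R1 / (-4).
R2 ← R2 − 4/5·R1.
R3 ← R3 + 56/5·R1.
R4 ← R4 − 11/5·R1.
R5 ← R5 − 3/10·R1.
R2 ← R2 / (113/50).
R1 ← R1 + 7/10·R2.
R3 ← R3 − 113/50·R2.
R4 ← R4 + 14/25·R2.
R5 ← R5 + 79/100·R2.
Swap R3 and R4.
R3 ← R3 / (-3019/1130).
R1 ← R1 − 347/226·R3.
R2 ← R2 − 151/113·R3.
R5 ← R5 − 1345/452·R3.
Swap R4 and R5.
R4 ← R4 / (58701/12076).
R1 ← R1 − 11589/12076·R4.
R2 ← R2 − 9973/12076·R4.
R3 ← R3 + 20259/12076·R4.
R5 reduces to 0 = 0, so the extra equation is consistent.
Reading off the reduced rows gives x_1 = -4, x_2 = 1, x_3 = 0, x_4 = -3.

x_1 = -4, x_2 = 1, x_3 = 0, x_4 = -3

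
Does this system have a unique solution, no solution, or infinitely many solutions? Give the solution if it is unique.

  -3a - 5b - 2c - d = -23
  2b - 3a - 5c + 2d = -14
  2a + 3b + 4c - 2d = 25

infinitely many solutions

Row-reduce:
R1 ← R1 / (-3).
R2 ← R2 + 3·R1.
R3 ← R3 − 2·R1.
R2 ← R2 / (7).
R1 ← R1 − 5/3·R2.
R3 ← R3 + 1/3·R2.
R3 ← R3 / (53/21).
R1 ← R1 − 29/21·R3.
R2 ← R2 + 3/7·R3.
Rank is 3 with 4 unknowns, leaving d free.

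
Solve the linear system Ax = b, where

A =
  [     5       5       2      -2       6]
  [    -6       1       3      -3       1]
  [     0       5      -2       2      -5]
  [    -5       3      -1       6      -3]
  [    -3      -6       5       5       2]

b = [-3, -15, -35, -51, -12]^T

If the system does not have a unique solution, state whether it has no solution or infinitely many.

Row-reduce the augmented matrix:
R1 ← R1 / (5).
R2 ← R2 + 6·R1.
R4 ← R4 + 5·R1.
R5 ← R5 + 3·R1.
R2 ← R2 / (7).
R1 ← R1 − 1·R2.
R3 ← R3 − 5·R2.
R4 ← R4 − 8·R2.
R5 ← R5 + 3·R2.
R3 ← R3 / (-41/7).
R1 ← R1 + 13/35·R3.
R2 ← R2 − 27/35·R3.
R4 ← R4 + 181/35·R3.
R5 ← R5 − 298/35·R3.
R4 ← R4 / (5).
R3 ← R3 + 1·R4.
R5 ← R5 − 10·R4.
R5 ← R5 / (-537/41).
R1 ← R1 − 147/205·R5.
R2 ← R2 + 53/205·R5.
R3 ← R3 − 2559/1025·R5.
R4 ← R4 − 659/1025·R5.
Reading off the reduced rows gives x_1 = 2, x_2 = -5, x_3 = -4, x_4 = -4, x_5 = 2.

x_1 = 2, x_2 = -5, x_3 = -4, x_4 = -4, x_5 = 2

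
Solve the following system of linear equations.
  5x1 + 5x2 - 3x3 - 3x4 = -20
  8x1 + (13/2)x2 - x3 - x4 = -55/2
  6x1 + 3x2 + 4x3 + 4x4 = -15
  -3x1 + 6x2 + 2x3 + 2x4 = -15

infinitely many solutions

Row-reduce:
R1 ← R1 / (5).
R2 ← R2 − 8·R1.
R3 ← R3 − 6·R1.
R4 ← R4 + 3·R1.
R2 ← R2 / (-3/2).
R1 ← R1 − 1·R2.
R3 ← R3 + 3·R2.
R4 ← R4 − 9·R2.
Swap R3 and R4.
R3 ← R3 / (23).
R1 ← R1 − 29/15·R3.
R2 ← R2 + 38/15·R3.
Rank is 3 with 4 unknowns, leaving x4 free.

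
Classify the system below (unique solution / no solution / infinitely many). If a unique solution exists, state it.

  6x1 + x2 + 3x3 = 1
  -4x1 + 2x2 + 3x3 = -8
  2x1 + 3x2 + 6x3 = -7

infinitely many solutions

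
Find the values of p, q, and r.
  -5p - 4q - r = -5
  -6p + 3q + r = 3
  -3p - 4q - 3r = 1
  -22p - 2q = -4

p = 0, q = 2, r = -3

Row-reduce the augmented matrix:
R1 ← R1 / (-5).
R2 ← R2 + 6·R1.
R3 ← R3 + 3·R1.
R4 ← R4 + 22·R1.
R2 ← R2 / (39/5).
R1 ← R1 − 4/5·R2.
R3 ← R3 + 8/5·R2.
R4 ← R4 − 78/5·R2.
R3 ← R3 / (-76/39).
R1 ← R1 + 1/39·R3.
R2 ← R2 − 11/39·R3.
R4 reduces to 0 = 0, so the extra equation is consistent.
Reading off the reduced rows gives p = 0, q = 2, r = -3.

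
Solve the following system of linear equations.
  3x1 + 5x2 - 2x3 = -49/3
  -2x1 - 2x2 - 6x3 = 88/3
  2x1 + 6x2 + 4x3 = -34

x1 = -3, x2 = -8/3, x3 = -3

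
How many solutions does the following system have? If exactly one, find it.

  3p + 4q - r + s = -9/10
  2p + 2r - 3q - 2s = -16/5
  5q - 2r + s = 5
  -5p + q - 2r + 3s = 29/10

Row-reduce the augmented matrix:
R1 ← R1 / (3).
R2 ← R2 − 2·R1.
R4 ← R4 + 5·R1.
R2 ← R2 / (-17/3).
R1 ← R1 − 4/3·R2.
R3 ← R3 − 5·R2.
R4 ← R4 − 23/3·R2.
R3 ← R3 / (6/17).
R1 ← R1 − 5/17·R3.
R2 ← R2 + 8/17·R3.
R4 ← R4 + 1/17·R3.
R4 ← R4 / (5/6).
R1 ← R1 − 5/6·R4.
R2 ← R2 + 4/3·R4.
R3 ← R3 + 23/6·R4.
Reading off the reduced rows gives p = -3/2, q = 7/5, r = 0, s = -2.

p = -3/2, q = 7/5, r = 0, s = -2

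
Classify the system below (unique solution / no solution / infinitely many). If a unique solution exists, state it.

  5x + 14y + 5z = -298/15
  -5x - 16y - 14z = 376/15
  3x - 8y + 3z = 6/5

x = -4/3, y = -4/5, z = -2/5

Row-reduce the augmented matrix:
R1 ← R1 / (5).
R2 ← R2 + 5·R1.
R3 ← R3 − 3·R1.
R2 ← R2 / (-2).
R1 ← R1 − 14/5·R2.
R3 ← R3 + 82/5·R2.
R3 ← R3 / (369/5).
R1 ← R1 + 58/5·R3.
R2 ← R2 − 9/2·R3.
Reading off the reduced rows gives x = -4/3, y = -4/5, z = -2/5.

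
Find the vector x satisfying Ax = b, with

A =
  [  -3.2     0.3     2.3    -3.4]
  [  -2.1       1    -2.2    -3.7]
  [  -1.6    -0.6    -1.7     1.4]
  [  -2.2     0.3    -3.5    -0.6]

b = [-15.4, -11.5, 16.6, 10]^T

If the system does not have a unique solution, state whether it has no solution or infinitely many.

Row-reduce the augmented matrix:
R1 ← R1 / (-16/5).
R2 ← R2 + 21/10·R1.
R3 ← R3 + 8/5·R1.
R4 ← R4 + 11/5·R1.
R2 ← R2 / (257/320).
R1 ← R1 + 3/32·R2.
R3 ← R3 + 3/4·R2.
R4 ← R4 − 3/32·R2.
R3 ← R3 / (-16227/2570).
R1 ← R1 + 296/257·R3.
R2 ← R2 + 1187/257·R3.
R4 ← R4 + 5973/1285·R3.
R4 ← R4 / (3443/5409).
R1 ← R1 − 9343/16227·R4.
R2 ← R2 + 50192/16227·R4.
R3 ← R3 + 4442/16227·R4.
Reading off the reduced rows gives x_1 = -3, x_2 = 0, x_3 = -2, x_4 = 6.

x_1 = -3, x_2 = 0, x_3 = -2, x_4 = 6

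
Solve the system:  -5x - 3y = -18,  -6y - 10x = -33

Row-reduce:
R1 ← R1 / (-5).
R2 ← R2 + 10·R1.
Row 2 reduces to 0 = 3, a contradiction. The system is inconsistent.

no solution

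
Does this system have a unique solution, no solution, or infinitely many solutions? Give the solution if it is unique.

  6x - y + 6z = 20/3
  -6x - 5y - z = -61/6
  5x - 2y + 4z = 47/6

Row-reduce the augmented matrix:
R1 ← R1 / (6).
R2 ← R2 + 6·R1.
R3 ← R3 − 5·R1.
R2 ← R2 / (-6).
R1 ← R1 + 1/6·R2.
R3 ← R3 + 7/6·R2.
R3 ← R3 / (-71/36).
R1 ← R1 − 31/36·R3.
R2 ← R2 + 5/6·R3.
Reading off the reduced rows gives x = 5/2, y = -2/3, z = -3/2.

x = 5/2, y = -2/3, z = -3/2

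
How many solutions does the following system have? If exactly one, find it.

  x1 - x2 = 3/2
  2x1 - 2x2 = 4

no solution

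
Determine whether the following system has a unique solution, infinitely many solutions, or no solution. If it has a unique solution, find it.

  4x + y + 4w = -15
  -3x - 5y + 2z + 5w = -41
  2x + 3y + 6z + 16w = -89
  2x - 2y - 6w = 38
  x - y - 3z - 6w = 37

Row-reduce the augmented matrix:
R1 ← R1 / (4).
R2 ← R2 + 3·R1.
R3 ← R3 − 2·R1.
R4 ← R4 − 2·R1.
R5 ← R5 − 1·R1.
R2 ← R2 / (-17/4).
R1 ← R1 − 1/4·R2.
R3 ← R3 − 5/2·R2.
R4 ← R4 + 5/2·R2.
R5 ← R5 + 5/4·R2.
R3 ← R3 / (122/17).
R1 ← R1 − 2/17·R3.
R2 ← R2 + 8/17·R3.
R4 ← R4 + 20/17·R3.
R5 ← R5 + 61/17·R3.
R4 ← R4 / (-588/61).
R1 ← R1 − 71/61·R4.
R2 ← R2 + 40/61·R4.
R3 ← R3 − 159/61·R4.
R5 reduces to 0 = 0, so the extra equation is consistent.
Reading off the reduced rows gives x = 2, y = 1, z = 0, w = -6.

x = 2, y = 1, z = 0, w = -6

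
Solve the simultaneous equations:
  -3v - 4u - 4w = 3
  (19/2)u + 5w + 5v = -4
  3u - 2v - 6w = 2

Row-reduce:
R1 ← R1 / (-4).
R2 ← R2 − 19/2·R1.
R3 ← R3 − 3·R1.
R2 ← R2 / (-17/8).
R1 ← R1 − 3/4·R2.
R3 ← R3 + 17/4·R2.
Row 3 reduces to 0 = -2, a contradiction. The system is inconsistent.

no solution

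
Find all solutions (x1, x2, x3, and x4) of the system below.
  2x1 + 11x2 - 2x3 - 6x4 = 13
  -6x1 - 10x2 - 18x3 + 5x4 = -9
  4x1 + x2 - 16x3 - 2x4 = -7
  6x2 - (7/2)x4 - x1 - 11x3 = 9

no solution

Row-reduce:
R1 ← R1 / (2).
R2 ← R2 + 6·R1.
R3 ← R3 − 4·R1.
R4 ← R4 + 1·R1.
R2 ← R2 / (23).
R1 ← R1 − 11/2·R2.
R3 ← R3 + 21·R2.
R4 ← R4 − 23/2·R2.
R3 ← R3 / (-780/23).
R1 ← R1 − 109/23·R3.
R2 ← R2 + 24/23·R3.
Row 4 reduces to 0 = 1/2, a contradiction. The system is inconsistent.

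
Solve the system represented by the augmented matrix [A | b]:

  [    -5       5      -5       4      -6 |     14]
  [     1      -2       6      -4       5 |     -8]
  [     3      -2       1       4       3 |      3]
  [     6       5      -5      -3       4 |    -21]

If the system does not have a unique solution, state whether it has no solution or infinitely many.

Row-reduce:
R1 ← R1 / (-5).
R2 ← R2 − 1·R1.
R3 ← R3 − 3·R1.
R4 ← R4 − 6·R1.
R2 ← R2 / (-1).
R1 ← R1 + 1·R2.
R3 ← R3 − 1·R2.
R4 ← R4 − 11·R2.
R3 ← R3 / (3).
R1 ← R1 + 4·R3.
R2 ← R2 + 5·R3.
R4 ← R4 − 44·R3.
R4 ← R4 / (-241/3).
R1 ← R1 − 20/3·R4.
R2 ← R2 − 128/15·R4.
R3 ← R3 − 16/15·R4.
Rank is 4 with 5 unknowns, leaving x_5 free.

infinitely many solutions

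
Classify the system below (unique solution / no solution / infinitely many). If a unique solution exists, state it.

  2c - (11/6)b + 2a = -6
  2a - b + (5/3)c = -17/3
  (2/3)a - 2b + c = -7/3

a = -2, b = 0, c = -1

Row-reduce the augmented matrix:
R1 ← R1 / (2).
R2 ← R2 − 2·R1.
R3 ← R3 − 2/3·R1.
R2 ← R2 / (5/6).
R1 ← R1 + 11/12·R2.
R3 ← R3 + 25/18·R2.
R3 ← R3 / (-2/9).
R1 ← R1 − 19/30·R3.
R2 ← R2 + 2/5·R3.
Reading off the reduced rows gives a = -2, b = 0, c = -1.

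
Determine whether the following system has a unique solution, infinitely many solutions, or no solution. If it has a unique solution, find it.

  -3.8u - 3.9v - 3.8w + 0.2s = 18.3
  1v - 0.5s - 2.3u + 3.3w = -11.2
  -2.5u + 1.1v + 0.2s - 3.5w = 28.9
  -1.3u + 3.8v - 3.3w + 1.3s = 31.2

Row-reduce the augmented matrix:
R1 ← R1 / (-19/5).
R2 ← R2 + 23/10·R1.
R3 ← R3 + 5/2·R1.
R4 ← R4 + 13/10·R1.
R2 ← R2 / (1277/380).
R1 ← R1 − 39/38·R2.
R3 ← R3 − 1393/380·R2.
R4 ← R4 − 1951/380·R2.
R3 ← R3 / (-45389/6385).
R1 ← R1 + 907/1277·R3.
R2 ← R2 − 2128/1277·R3.
R4 ← R4 + 67398/6385·R3.
R4 ← R4 / (243479/226945).
R1 ← R1 − 5675/90778·R4.
R2 ← R2 + 452/45389·R4.
R3 ← R3 + 9525/90778·R4.
Reading off the reduced rows gives u = -2, v = 3, w = -6, s = -2.

u = -2, v = 3, w = -6, s = -2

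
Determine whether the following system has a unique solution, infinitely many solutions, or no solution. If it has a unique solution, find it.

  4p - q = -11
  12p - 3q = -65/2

Row-reduce:
R1 ← R1 / (4).
R2 ← R2 − 12·R1.
Row 2 reduces to 0 = 1/2, a contradiction. The system is inconsistent.

no solution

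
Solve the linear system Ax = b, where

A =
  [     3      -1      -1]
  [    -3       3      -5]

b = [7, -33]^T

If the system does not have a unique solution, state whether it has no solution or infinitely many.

infinitely many solutions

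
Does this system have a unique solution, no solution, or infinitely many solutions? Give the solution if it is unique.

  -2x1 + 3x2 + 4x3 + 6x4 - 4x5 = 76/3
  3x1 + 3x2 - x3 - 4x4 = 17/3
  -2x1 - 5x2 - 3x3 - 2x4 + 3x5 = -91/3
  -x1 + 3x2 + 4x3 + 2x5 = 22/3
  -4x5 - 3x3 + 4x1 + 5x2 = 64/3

Row-reduce the augmented matrix:
R1 ← R1 / (-2).
R2 ← R2 − 3·R1.
R3 ← R3 + 2·R1.
R4 ← R4 + 1·R1.
R5 ← R5 − 4·R1.
R2 ← R2 / (15/2).
R1 ← R1 + 3/2·R2.
R3 ← R3 + 8·R2.
R4 ← R4 − 3/2·R2.
R5 ← R5 − 11·R2.
R3 ← R3 / (-5/3).
R1 ← R1 + 1·R3.
R2 ← R2 − 2/3·R3.
R4 ← R4 − 1·R3.
R5 ← R5 + 7/3·R3.
R4 ← R4 / (-28/5).
R1 ← R1 + 2/5·R4.
R2 ← R2 + 2/5·R4.
R3 ← R3 − 8/5·R4.
R5 ← R5 − 42/5·R4.
R5 ← R5 / (43/10).
R1 ← R1 − 3/70·R5.
R2 ← R2 + 67/70·R5.
R3 ← R3 − 43/35·R5.
R4 ← R4 + 139/140·R5.
Reading off the reduced rows gives x1 = 3, x2 = 5/3, x3 = 7/3, x4 = 3/2, x5 = -2.

x1 = 3, x2 = 5/3, x3 = 7/3, x4 = 3/2, x5 = -2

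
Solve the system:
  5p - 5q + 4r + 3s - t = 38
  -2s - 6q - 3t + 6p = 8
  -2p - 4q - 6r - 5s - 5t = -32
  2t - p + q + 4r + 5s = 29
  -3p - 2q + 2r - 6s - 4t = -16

Row-reduce:
R1 ← R1 / (5).
R2 ← R2 − 6·R1.
R3 ← R3 + 2·R1.
R4 ← R4 + 1·R1.
R5 ← R5 + 3·R1.
Swap R2 and R3.
R2 ← R2 / (-6).
R1 ← R1 + 1·R2.
R5 ← R5 + 5·R2.
R3 ← R3 / (-24/5).
R1 ← R1 − 23/15·R3.
R2 ← R2 − 11/15·R3.
R4 ← R4 − 24/5·R3.
R5 ← R5 − 121/15·R3.
Swap R4 and R5.
R4 ← R4 / (-94/9).
R1 ← R1 + 5/9·R4.
R2 ← R2 + 2/9·R4.
R3 ← R3 − 7/6·R4.
Row 5 reduces to 0 = -1, a contradiction. The system is inconsistent.

no solution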